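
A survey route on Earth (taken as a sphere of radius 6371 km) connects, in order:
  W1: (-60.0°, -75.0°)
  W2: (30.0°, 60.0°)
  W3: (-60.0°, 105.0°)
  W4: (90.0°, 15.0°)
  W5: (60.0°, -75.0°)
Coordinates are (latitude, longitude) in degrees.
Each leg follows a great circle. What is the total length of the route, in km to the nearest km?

46140 km

Leg W1→W2: central angle 2.4027 rad, distance 15307.5 km.
Leg W2→W3: central angle 1.6980 rad, distance 10817.7 km.
Leg W3→W4: central angle 2.6180 rad, distance 16679.2 km.
Leg W4→W5: central angle 0.5236 rad, distance 3335.8 km.
Total: 15307.5 + 10817.7 + 16679.2 + 3335.8 ≈ 46140 km.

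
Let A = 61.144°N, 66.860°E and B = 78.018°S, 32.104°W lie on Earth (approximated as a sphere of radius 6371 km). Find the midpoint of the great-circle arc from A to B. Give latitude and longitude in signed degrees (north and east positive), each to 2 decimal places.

-11.69°, 42.37°

Central angle δ = 2.6308 rad. Interpolating on the sphere with fraction f = 0.5:
P = [sin((1−f)δ)·A + sin(fδ)·B] / sin δ = 1.9792·A + 1.9792·B in Cartesian coordinates,
giving P = (0.7234, 0.6600, -0.2026), i.e. latitude -11.69°, longitude 42.37°.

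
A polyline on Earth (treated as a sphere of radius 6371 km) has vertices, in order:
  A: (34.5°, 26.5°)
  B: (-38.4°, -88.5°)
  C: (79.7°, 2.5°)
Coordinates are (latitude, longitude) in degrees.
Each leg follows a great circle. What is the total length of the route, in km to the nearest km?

28523 km

Leg A→B: central angle 2.2456 rad, distance 14307.0 km.
Leg B→C: central angle 2.2314 rad, distance 14216.2 km.
Total: 14307.0 + 14216.2 ≈ 28523 km.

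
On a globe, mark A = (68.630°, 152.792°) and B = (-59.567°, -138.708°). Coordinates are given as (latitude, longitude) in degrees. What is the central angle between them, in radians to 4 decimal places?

2.3969 rad

With latitudes φ₁ = 68.630°, φ₂ = -59.567° and longitude difference Δλ = 68.500°:
cos c = sin φ₁ sin φ₂ + cos φ₁ cos φ₂ cos Δλ = (0.9312)(-0.8622) + (0.3644)(0.5065)(0.3665) = -0.73529,
so c = arccos(-0.73529) = 2.39690 rad.
So the angular separation is 2.3969 rad.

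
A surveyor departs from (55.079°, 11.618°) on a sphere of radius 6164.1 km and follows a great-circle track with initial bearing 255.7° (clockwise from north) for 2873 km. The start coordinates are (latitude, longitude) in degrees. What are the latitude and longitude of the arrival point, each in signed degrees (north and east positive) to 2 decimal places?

41.99°, -24.24°

Angular distance δ = d/R = 2873/6164.1 = 0.46609 rad; initial bearing θ = 4.4628 rad.
sin φ₂ = sin φ₁ cos δ + cos φ₁ sin δ cos θ = (0.8199)(0.8933) + (0.5724)(0.4494)(-0.2470) = 0.6689, so φ₂ = 41.99°.
Δλ = atan2(sin θ sin δ cos φ₁, cos δ − sin φ₁ sin φ₂) = atan2(-0.2493, 0.3448) = -35.863°.
λ₂ = 11.618° − 35.863° = -24.24°.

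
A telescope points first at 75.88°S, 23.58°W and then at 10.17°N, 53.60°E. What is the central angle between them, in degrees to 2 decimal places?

With latitudes φ₁ = -75.880°, φ₂ = 10.170° and longitude difference Δλ = 77.180°:
cos c = sin φ₁ sin φ₂ + cos φ₁ cos φ₂ cos Δλ = (-0.9698)(0.1766) + (0.2440)(0.9843)(0.2219) = -0.11795,
so c = arccos(-0.11795) = 1.68903 rad.
So the angular separation is 96.77°.

96.77°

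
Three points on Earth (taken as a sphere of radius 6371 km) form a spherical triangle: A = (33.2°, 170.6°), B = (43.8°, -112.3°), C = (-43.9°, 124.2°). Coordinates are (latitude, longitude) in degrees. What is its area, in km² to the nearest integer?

33559087 km²

Side lengths (central angles): a = 2.4449, b = 1.5347, c = 1.0312 rad; semiperimeter s = 2.5054.
By l'Huilier's theorem, tan(E/4) = √[tan(s/2) tan((s−a)/2) tan((s−b)/2) tan((s−c)/2)], giving spherical excess E = 0.8268 rad.
Area = E·R² = 0.8268 × (6371)² ≈ 33559087 km².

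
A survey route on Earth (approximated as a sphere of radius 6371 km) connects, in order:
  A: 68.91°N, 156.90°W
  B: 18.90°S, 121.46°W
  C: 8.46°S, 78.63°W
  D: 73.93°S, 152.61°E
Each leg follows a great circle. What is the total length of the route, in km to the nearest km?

Leg A→B: central angle 1.5957 rad, distance 10165.9 km.
Leg B→C: central angle 0.7467 rad, distance 4757.2 km.
Leg C→D: central angle 1.6008 rad, distance 10199.0 km.
Total: 10165.9 + 4757.2 + 10199.0 ≈ 25122 km.

25122 km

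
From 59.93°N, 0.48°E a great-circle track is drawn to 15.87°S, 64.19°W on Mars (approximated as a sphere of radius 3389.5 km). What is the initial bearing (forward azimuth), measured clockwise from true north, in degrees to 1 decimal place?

With φ₁ = 1.0460, φ₂ = -0.2770, Δλ = -1.1287 rad, the forward-azimuth formula gives
θ = atan2( sin Δλ cos φ₂ , cos φ₁ sin φ₂ − sin φ₁ cos φ₂ cos Δλ ) = atan2(-0.8694, -0.4932) = -119.56°.
Adding 360° brings this into [0°, 360°): 240.4°.

240.4°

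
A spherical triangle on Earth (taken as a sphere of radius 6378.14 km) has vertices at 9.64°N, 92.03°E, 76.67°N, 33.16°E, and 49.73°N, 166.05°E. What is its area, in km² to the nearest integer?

Side lengths (central angles): a = 0.8750, b = 1.2627, c = 1.2865 rad; semiperimeter s = 1.7121.
By l'Huilier's theorem, tan(E/4) = √[tan(s/2) tan((s−a)/2) tan((s−b)/2) tan((s−c)/2)], giving spherical excess E = 0.6311 rad.
Area = E·R² = 0.6311 × (6378.14)² ≈ 25674878 km².

25674878 km²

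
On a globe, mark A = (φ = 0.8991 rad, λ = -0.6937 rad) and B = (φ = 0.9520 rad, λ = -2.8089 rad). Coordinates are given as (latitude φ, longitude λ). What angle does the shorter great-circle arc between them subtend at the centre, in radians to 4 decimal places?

1.1033 rad

With latitudes φ₁ = 51.515°, φ₂ = 54.546° and longitude difference Δλ = -121.192°:
Haversine: a = sin²(Δφ/2) + cos φ₁ cos φ₂ sin²(Δλ/2) = 0.0007 + (0.6223)(0.5801)(0.7590) = 0.27466.
Central angle c = 2·arcsin(√a) = 1.10328 rad.
So the angular separation is 1.1033 rad.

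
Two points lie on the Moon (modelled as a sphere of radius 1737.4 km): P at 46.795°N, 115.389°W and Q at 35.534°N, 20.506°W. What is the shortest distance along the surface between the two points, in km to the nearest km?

2059 km

With latitudes φ₁ = 46.795°, φ₂ = 35.534° and longitude difference Δλ = 94.883°:
Haversine: a = sin²(Δφ/2) + cos φ₁ cos φ₂ sin²(Δλ/2) = 0.0096 + (0.6846)(0.8138)(0.5426) = 0.31190.
Central angle c = 2·arcsin(√a) = 1.18509 rad.
Distance = R·c = 1737.4 × 1.1851 ≈ 2059 km.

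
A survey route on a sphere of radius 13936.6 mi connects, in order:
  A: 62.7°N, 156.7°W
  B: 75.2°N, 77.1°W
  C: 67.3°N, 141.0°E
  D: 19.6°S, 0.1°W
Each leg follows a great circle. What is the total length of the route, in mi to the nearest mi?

46246 mi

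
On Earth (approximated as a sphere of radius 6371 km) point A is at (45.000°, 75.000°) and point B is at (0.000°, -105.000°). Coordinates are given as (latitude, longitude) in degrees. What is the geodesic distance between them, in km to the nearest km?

15011 km

In radians: φ₁ = 0.7854, φ₂ = 0.0000, Δλ = -180.000° = -3.1416 rad.
Haversine: a = sin²(Δφ/2) + cos φ₁ cos φ₂ sin²(Δλ/2) = 0.1464 + (0.7071)(1.0000)(1.0000) = 0.85355.
Central angle c = 2·arcsin(√a) = 2.35619 rad.
Distance = R·c = 6371 × 2.3562 ≈ 15011 km.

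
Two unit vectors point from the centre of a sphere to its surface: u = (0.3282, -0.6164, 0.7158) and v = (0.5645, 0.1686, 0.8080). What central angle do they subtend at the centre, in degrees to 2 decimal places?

48.72°

u·v = 0.6597; |u| = 1.0000, |v| = 1.0000.
cos θ = (u·v)/(|u||v|) = 0.6597, so θ = 48.72°.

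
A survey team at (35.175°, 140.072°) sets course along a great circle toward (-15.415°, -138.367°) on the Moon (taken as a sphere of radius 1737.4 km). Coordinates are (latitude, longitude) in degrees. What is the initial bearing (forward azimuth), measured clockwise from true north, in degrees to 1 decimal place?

Δλ = 81.561° = 1.4235 rad.
y = sin Δλ · cos φ₂ = (0.9892)(0.9640) = 0.9536
x = cos φ₁ sin φ₂ − sin φ₁ cos φ₂ cos Δλ = (0.8174)(-0.2658) − (0.5761)(0.9640)(0.1468) = -0.2988
θ = atan2(y, x) = 107.40°, so the bearing is 107.4°.

107.4°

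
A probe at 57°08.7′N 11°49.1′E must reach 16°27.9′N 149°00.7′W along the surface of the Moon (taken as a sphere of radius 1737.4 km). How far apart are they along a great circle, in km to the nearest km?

In radians: φ₁ = 0.9974, φ₂ = 0.2874, Δλ = -160.830° = -2.8070 rad.
cos c = sin φ₁ sin φ₂ + cos φ₁ cos φ₂ cos Δλ = (0.8400)(0.2834) + (0.5425)(0.9590)(-0.9445) = -0.25332,
so c = arccos(-0.25332) = 1.82691 rad.
Distance = R·c = 1737.4 × 1.8269 ≈ 3174 km.

3174 km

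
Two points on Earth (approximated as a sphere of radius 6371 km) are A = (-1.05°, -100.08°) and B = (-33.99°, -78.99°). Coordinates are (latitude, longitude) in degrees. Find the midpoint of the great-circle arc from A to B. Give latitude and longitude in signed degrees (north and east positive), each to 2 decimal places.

-17.80°, -90.53°

The central angle between A and B is δ = 0.6702 rad.
With f = 0.5, the slerp weights are sin((1−f)δ)/sin δ = 0.5294 and sin(fδ)/sin δ = 0.5294.
Weighted sum of the unit vectors: (0.5294)·(-0.1750,-0.9844,-0.0183) + (0.5294)·(0.1583,-0.8139,-0.5590) = (-0.0088, -0.9521, -0.3057).
Converting back: φ = atan2(z, √(x²+y²)) = -17.80°, λ = atan2(y, x) = -90.53°.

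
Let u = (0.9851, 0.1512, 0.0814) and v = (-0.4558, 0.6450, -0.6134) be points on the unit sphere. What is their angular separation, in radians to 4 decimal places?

u·v = -0.4014; |u| = 1.0000, |v| = 1.0000.
cos θ = (u·v)/(|u||v|) = -0.4014, so θ = 1.9839 rad.

1.9839 rad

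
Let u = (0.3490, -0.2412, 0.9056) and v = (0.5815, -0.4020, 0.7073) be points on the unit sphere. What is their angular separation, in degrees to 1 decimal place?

19.9°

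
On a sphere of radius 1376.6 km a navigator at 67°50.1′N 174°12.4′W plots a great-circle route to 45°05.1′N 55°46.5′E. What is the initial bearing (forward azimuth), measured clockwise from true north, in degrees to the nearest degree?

With φ₁ = 1.1839, φ₂ = 0.7869, Δλ = -2.2692 rad, the forward-azimuth formula gives
θ = atan2( sin Δλ cos φ₂ , cos φ₁ sin φ₂ − sin φ₁ cos φ₂ cos Δλ ) = atan2(-0.5407, 0.6876) = -38.18°.
Adding 360° brings this into [0°, 360°): 322°.

322°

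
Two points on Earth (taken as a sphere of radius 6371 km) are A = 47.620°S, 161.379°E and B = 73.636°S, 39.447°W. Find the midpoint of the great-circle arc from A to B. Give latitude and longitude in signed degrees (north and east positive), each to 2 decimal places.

-76.02°, 175.09°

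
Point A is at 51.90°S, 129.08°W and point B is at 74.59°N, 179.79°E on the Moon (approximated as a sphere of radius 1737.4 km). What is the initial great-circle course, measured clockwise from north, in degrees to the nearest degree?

344°

Δλ = -51.130° = -0.8924 rad.
y = sin Δλ · cos φ₂ = (-0.7786)(0.2657) = -0.2069
x = cos φ₁ sin φ₂ − sin φ₁ cos φ₂ cos Δλ = (0.6170)(0.9640) − (-0.7869)(0.2657)(0.6276) = 0.7261
θ = atan2(y, x) = -15.90°; adding 360° gives 344°.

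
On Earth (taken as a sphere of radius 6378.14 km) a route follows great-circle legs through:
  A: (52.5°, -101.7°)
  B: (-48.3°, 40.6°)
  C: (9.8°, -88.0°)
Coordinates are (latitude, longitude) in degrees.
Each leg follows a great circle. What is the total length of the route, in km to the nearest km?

30981 km

Leg A→B: central angle 2.7208 rad, distance 17353.7 km.
Leg B→C: central angle 2.1366 rad, distance 13627.2 km.
Total: 17353.7 + 13627.2 ≈ 30981 km.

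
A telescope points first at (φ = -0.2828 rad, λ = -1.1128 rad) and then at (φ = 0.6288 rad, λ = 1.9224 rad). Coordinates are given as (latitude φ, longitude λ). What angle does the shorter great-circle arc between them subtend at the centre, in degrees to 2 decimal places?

159.45°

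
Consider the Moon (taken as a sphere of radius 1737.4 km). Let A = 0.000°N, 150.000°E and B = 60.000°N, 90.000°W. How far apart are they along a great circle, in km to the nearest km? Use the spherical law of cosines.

3168 km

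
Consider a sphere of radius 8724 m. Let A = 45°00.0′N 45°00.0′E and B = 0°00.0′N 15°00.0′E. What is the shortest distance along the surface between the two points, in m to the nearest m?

7954 m

Let φ₁ = 0.7854 rad, φ₂ = 0.0000 rad, and Δλ = -0.5236 rad.
cos c = sin φ₁ sin φ₂ + cos φ₁ cos φ₂ cos Δλ = (0.7071)(0.0000) + (0.7071)(1.0000)(0.8660) = 0.61237,
so c = arccos(0.61237) = 0.91174 rad.
Distance = R·c = 8724 × 0.9117 ≈ 7954 m.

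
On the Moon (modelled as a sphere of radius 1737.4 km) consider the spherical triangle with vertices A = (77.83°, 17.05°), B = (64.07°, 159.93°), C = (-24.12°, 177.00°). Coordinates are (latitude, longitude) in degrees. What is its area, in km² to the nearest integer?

Side lengths (central angles): a = 1.5568, b = 2.1898, c = 0.6341 rad; semiperimeter s = 2.1903.
By l'Huilier's theorem, tan(E/4) = √[tan(s/2) tan((s−a)/2) tan((s−b)/2) tan((s−c)/2)], giving spherical excess E = 0.0524 rad.
Area = E·R² = 0.0524 × (1737.4)² ≈ 158075 km².

158075 km²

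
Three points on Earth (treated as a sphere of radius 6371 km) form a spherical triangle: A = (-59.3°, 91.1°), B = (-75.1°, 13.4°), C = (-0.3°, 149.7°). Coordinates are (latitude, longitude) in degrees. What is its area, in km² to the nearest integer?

Side lengths (central angles): a = 1.7526, b = 1.2969, c = 0.5377 rad; semiperimeter s = 1.7936.
By l'Huilier's theorem, tan(E/4) = √[tan(s/2) tan((s−a)/2) tan((s−b)/2) tan((s−c)/2)], giving spherical excess E = 0.2744 rad.
Area = E·R² = 0.2744 × (6371)² ≈ 11137990 km².

11137990 km²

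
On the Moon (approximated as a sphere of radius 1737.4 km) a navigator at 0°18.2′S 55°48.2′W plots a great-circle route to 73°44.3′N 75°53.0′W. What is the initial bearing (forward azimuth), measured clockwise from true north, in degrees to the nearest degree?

354°

Δλ = -20.080° = -0.3505 rad.
y = sin Δλ · cos φ₂ = (-0.3433)(0.2800) = -0.0961
x = cos φ₁ sin φ₂ − sin φ₁ cos φ₂ cos Δλ = (1.0000)(0.9600) − (-0.0053)(0.2800)(0.9392) = 0.9614
θ = atan2(y, x) = -5.71°; adding 360° gives 354°.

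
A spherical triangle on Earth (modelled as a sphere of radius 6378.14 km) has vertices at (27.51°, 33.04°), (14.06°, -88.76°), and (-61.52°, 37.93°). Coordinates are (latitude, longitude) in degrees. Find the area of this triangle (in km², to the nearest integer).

109495366 km²

Side lengths (central angles): a = 2.0828, b = 1.5554, c = 1.9189 rad; semiperimeter s = 2.7786.
By l'Huilier's theorem, tan(E/4) = √[tan(s/2) tan((s−a)/2) tan((s−b)/2) tan((s−c)/2)], giving spherical excess E = 2.6916 rad.
Area = E·R² = 2.6916 × (6378.14)² ≈ 109495366 km².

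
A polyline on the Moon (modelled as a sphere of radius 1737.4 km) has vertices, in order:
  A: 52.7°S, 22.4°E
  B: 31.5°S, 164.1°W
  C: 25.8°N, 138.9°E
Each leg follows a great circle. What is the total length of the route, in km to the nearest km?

Leg A→B: central angle 1.6687 rad, distance 2899.2 km.
Leg B→C: central angle 1.3789 rad, distance 2395.8 km.
Total: 2899.2 + 2395.8 ≈ 5295 km.

5295 km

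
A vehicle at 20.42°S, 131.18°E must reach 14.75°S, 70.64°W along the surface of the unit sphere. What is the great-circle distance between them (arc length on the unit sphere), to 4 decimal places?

2.4227

In radians: φ₁ = -0.3564, φ₂ = -0.2574, Δλ = 158.180° = 2.7608 rad.
cos c = sin φ₁ sin φ₂ + cos φ₁ cos φ₂ cos Δλ = (-0.3489)(-0.2546) + (0.9372)(0.9670)(-0.9284) = -0.75252,
so c = arccos(-0.75252) = 2.42267 rad.
On the unit sphere the arc length equals the central angle: 2.4227.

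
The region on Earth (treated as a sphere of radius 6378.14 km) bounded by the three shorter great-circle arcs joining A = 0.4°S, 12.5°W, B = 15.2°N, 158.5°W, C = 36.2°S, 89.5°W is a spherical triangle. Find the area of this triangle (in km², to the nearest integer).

64831400 km²

Side lengths (central angles): a = 1.4463, b = 1.3841, c = 2.5012 rad; semiperimeter s = 2.6657.
By l'Huilier's theorem, tan(E/4) = √[tan(s/2) tan((s−a)/2) tan((s−b)/2) tan((s−c)/2)], giving spherical excess E = 1.5937 rad.
Area = E·R² = 1.5937 × (6378.14)² ≈ 64831400 km².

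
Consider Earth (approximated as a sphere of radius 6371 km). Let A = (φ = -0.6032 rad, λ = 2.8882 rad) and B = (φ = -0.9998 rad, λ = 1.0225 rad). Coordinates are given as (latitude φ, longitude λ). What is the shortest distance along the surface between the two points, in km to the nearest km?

Let φ₁ = -0.6032 rad, φ₂ = -0.9998 rad, and Δλ = -1.8657 rad.
cos c = sin φ₁ sin φ₂ + cos φ₁ cos φ₂ cos Δλ = (-0.5673)(-0.8414) + (0.8235)(0.5405)(-0.2906) = 0.34792,
so c = arccos(0.34792) = 1.21544 rad.
Distance = R·c = 6371 × 1.2154 ≈ 7744 km.

7744 km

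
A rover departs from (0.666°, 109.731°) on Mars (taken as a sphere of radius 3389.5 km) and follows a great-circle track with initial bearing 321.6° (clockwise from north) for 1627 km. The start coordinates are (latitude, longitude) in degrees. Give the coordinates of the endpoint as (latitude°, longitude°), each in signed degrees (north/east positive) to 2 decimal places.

Angular distance δ = d/R = 1627/3389.5 = 0.48001 rad; initial bearing θ = 5.6130 rad.
sin φ₂ = sin φ₁ cos δ + cos φ₁ sin δ cos θ = (0.0116)(0.8870) + (0.9999)(0.4618)(0.7837) = 0.3722, so φ₂ = 21.85°.
Δλ = atan2(sin θ sin δ cos φ₁, cos δ − sin φ₁ sin φ₂) = atan2(-0.2868, 0.8827) = -18.001°.
λ₂ = 109.731° − 18.001° = 91.73°.

21.85°, 91.73°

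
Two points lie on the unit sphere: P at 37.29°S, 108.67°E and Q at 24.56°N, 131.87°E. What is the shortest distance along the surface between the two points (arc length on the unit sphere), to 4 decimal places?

In radians: φ₁ = -0.6508, φ₂ = 0.4287, Δλ = 23.200° = 0.4049 rad.
cos c = sin φ₁ sin φ₂ + cos φ₁ cos φ₂ cos Δλ = (-0.6058)(0.4156) + (0.7956)(0.9095)(0.9191) = 0.41327,
so c = arccos(0.41327) = 1.14476 rad.
On the unit sphere the arc length equals the central angle: 1.1448.

1.1448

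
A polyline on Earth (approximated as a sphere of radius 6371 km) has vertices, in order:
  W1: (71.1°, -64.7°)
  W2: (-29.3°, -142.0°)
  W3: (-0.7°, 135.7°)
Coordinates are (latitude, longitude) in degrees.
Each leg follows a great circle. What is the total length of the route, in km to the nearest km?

21859 km

Leg W1→W2: central angle 1.9833 rad, distance 12635.5 km.
Leg W2→W3: central angle 1.4477 rad, distance 9223.1 km.
Total: 12635.5 + 9223.1 ≈ 21859 km.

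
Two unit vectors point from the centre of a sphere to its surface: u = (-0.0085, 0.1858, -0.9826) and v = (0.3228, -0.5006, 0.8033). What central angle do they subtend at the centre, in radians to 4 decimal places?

2.6573 rad

u·v = -0.8851; |u| = 1.0000, |v| = 1.0000.
cos θ = (u·v)/(|u||v|) = -0.8850, so θ = 2.6573 rad.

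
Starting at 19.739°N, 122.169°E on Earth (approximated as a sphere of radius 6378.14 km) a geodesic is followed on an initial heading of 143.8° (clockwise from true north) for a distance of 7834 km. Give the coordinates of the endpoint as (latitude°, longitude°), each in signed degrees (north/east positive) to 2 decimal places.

Angular distance δ = d/R = 7834/6378.14 = 1.22826 rad; initial bearing θ = 2.5098 rad.
sin φ₂ = sin φ₁ cos δ + cos φ₁ sin δ cos θ = (0.3377)(0.3359) + (0.9412)(0.9419)(-0.8070) = -0.6020, so φ₂ = -37.01°.
Δλ = atan2(sin θ sin δ cos φ₁, cos δ − sin φ₁ sin φ₂) = atan2(0.5236, 0.5392) = 44.160°.
λ₂ = 122.169° + 44.160° = 166.33°.

-37.01°, 166.33°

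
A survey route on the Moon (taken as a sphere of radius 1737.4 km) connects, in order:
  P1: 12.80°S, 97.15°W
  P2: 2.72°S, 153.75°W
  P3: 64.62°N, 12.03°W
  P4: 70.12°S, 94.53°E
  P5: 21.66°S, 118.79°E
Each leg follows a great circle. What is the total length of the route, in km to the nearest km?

11302 km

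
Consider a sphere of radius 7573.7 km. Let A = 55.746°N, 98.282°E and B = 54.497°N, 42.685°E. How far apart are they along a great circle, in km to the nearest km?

4092 km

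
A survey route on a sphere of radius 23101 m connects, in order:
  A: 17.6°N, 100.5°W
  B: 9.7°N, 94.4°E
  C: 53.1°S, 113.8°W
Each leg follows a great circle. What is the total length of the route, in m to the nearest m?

Leg A→B: central angle 2.6003 rad, distance 60068.7 m.
Leg B→C: central angle 2.2867 rad, distance 52825.9 m.
Total: 60068.7 + 52825.9 ≈ 112895 m.

112895 m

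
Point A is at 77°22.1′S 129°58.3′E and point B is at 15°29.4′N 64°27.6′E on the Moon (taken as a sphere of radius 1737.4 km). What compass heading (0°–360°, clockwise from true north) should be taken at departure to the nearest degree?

Δλ = -65.512° = -1.1434 rad.
y = sin Δλ · cos φ₂ = (-0.9100)(0.9637) = -0.8770
x = cos φ₁ sin φ₂ − sin φ₁ cos φ₂ cos Δλ = (0.2187)(0.2671) − (-0.9758)(0.9637)(0.4145) = 0.4482
θ = atan2(y, x) = -62.93°; adding 360° gives 297°.

297°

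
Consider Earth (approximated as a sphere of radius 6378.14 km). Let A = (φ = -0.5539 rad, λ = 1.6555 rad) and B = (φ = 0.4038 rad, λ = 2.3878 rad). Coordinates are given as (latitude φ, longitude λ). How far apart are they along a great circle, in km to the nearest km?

With latitudes φ₁ = -31.736°, φ₂ = 23.136° and longitude difference Δλ = 41.958°:
cos c = sin φ₁ sin φ₂ + cos φ₁ cos φ₂ cos Δλ = (-0.5260)(0.3929) + (0.8505)(0.9196)(0.7436) = 0.37491,
so c = arccos(0.37491) = 1.18650 rad.
Distance = R·c = 6378.14 × 1.1865 ≈ 7568 km.

7568 km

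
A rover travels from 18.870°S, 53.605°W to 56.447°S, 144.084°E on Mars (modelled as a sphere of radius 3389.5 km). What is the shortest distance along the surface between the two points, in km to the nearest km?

6106 km

Let φ₁ = -0.3293 rad, φ₂ = -0.9852 rad, and Δλ = -2.8329 rad.
Haversine: a = sin²(Δφ/2) + cos φ₁ cos φ₂ sin²(Δλ/2) = 0.1037 + (0.9463)(0.5527)(0.9764) = 0.61437.
Central angle c = 2·arcsin(√a) = 1.80158 rad.
Distance = R·c = 3389.5 × 1.8016 ≈ 6106 km.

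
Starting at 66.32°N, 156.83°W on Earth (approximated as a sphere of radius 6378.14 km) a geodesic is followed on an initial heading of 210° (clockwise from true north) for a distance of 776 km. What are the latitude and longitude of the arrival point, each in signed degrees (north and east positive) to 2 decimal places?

60.09°, -163.82°

Angular distance δ = d/R = 776/6378.14 = 0.12167 rad; initial bearing θ = 3.6652 rad.
sin φ₂ = sin φ₁ cos δ + cos φ₁ sin δ cos θ = (0.9158)(0.9926) + (0.4016)(0.1214)(-0.8660) = 0.8668, so φ₂ = 60.09°.
Δλ = atan2(sin θ sin δ cos φ₁, cos δ − sin φ₁ sin φ₂) = atan2(-0.0244, 0.1988) = -6.990°.
λ₂ = -156.830° − 6.990° = -163.82°.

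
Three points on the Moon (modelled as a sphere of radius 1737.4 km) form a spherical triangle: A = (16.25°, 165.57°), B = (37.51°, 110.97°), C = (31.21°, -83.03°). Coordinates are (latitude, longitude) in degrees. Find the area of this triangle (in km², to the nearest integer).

3544060 km²

Side lengths (central angles): a = 1.9207, b = 1.7260, c = 0.9128 rad; semiperimeter s = 2.2797.
By l'Huilier's theorem, tan(E/4) = √[tan(s/2) tan((s−a)/2) tan((s−b)/2) tan((s−c)/2)], giving spherical excess E = 1.1741 rad.
Area = E·R² = 1.1741 × (1737.4)² ≈ 3544060 km².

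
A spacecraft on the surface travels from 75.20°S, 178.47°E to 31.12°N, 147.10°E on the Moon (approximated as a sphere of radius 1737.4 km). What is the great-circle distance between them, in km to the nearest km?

With latitudes φ₁ = -75.200°, φ₂ = 31.120° and longitude difference Δλ = -31.370°:
Haversine: a = sin²(Δφ/2) + cos φ₁ cos φ₂ sin²(Δλ/2) = 0.6405 + (0.2554)(0.8561)(0.0731) = 0.65648.
Central angle c = 2·arcsin(√a) = 1.88911 rad.
Distance = R·c = 1737.4 × 1.8891 ≈ 3282 km.

3282 km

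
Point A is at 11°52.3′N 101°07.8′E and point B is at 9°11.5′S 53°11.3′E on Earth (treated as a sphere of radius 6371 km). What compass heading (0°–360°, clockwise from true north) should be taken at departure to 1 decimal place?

With φ₁ = 0.2072, φ₂ = -0.1604, Δλ = -0.8367 rad, the forward-azimuth formula gives
θ = atan2( sin Δλ cos φ₂ , cos φ₁ sin φ₂ − sin φ₁ cos φ₂ cos Δλ ) = atan2(-0.7329, -0.2924) = -111.75°.
Adding 360° brings this into [0°, 360°): 248.3°.

248.3°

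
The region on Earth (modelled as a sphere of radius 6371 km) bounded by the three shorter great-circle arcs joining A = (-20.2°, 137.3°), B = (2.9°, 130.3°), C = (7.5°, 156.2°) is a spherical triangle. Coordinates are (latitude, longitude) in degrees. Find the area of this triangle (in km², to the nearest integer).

Side lengths (central angles): a = 0.4571, b = 0.5822, c = 0.4206 rad; semiperimeter s = 0.7300.
By l'Huilier's theorem, tan(E/4) = √[tan(s/2) tan((s−a)/2) tan((s−b)/2) tan((s−c)/2)], giving spherical excess E = 0.0984 rad.
Area = E·R² = 0.0984 × (6371)² ≈ 3994135 km².

3994135 km²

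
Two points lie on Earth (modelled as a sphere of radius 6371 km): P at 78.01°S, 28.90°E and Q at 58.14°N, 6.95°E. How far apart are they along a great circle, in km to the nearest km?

15213 km

Let φ₁ = -1.3615 rad, φ₂ = 1.0147 rad, and Δλ = -0.3831 rad.
Haversine: a = sin²(Δφ/2) + cos φ₁ cos φ₂ sin²(Δλ/2) = 0.8606 + (0.2077)(0.5278)(0.0362) = 0.86455.
Central angle c = 2·arcsin(√a) = 2.38781 rad.
Distance = R·c = 6371 × 2.3878 ≈ 15213 km.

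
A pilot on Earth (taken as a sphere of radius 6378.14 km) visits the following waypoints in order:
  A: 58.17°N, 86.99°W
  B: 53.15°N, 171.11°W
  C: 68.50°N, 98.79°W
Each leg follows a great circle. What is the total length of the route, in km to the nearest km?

8945 km

Leg A→B: central angle 0.7781 rad, distance 4962.6 km.
Leg B→C: central angle 0.6245 rad, distance 3982.9 km.
Total: 4962.6 + 3982.9 ≈ 8945 km.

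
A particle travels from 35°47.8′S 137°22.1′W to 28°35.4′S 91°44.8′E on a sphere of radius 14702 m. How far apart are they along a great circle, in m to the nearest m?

With latitudes φ₁ = -35.797°, φ₂ = -28.590° and longitude difference Δλ = -130.885°:
cos c = sin φ₁ sin φ₂ + cos φ₁ cos φ₂ cos Δλ = (-0.5849)(-0.4785) + (0.8111)(0.8781)(-0.6545) = -0.18626,
so c = arccos(-0.18626) = 1.75815 rad.
Distance = R·c = 14702 × 1.7582 ≈ 25848 m.

25848 m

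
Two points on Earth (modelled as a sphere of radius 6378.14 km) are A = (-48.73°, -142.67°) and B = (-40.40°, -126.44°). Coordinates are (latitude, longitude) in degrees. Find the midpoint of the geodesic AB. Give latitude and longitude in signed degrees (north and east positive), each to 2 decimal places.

-44.85°, -133.97°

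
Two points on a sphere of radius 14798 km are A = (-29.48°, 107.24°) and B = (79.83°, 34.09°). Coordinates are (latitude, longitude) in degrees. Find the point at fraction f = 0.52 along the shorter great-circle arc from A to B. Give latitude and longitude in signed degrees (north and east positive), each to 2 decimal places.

The central angle between A and B is δ = 2.0262 rad.
With f = 0.52, the slerp weights are sin((1−f)δ)/sin δ = 0.9201 and sin(fδ)/sin δ = 0.9679.
Weighted sum of the unit vectors: (0.9201)·(-0.2580,0.8314,-0.4921) + (0.9679)·(0.1462,0.0990,0.9843) = (-0.0959, 0.8608, 0.4999).
Converting back: φ = atan2(z, √(x²+y²)) = 29.99°, λ = atan2(y, x) = 96.35°.

29.99°, 96.35°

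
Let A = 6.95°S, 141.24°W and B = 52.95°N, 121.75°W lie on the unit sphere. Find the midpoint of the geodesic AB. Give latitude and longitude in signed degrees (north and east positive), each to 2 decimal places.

The central angle between A and B is δ = 1.0846 rad.
With f = 0.5, the slerp weights are sin((1−f)δ)/sin δ = 0.5838 and sin(fδ)/sin δ = 0.5838.
Weighted sum of the unit vectors: (0.5838)·(-0.7740,-0.6215,-0.1210) + (0.5838)·(-0.3171,-0.5123,0.7981) = (-0.6369, -0.6619, 0.3953).
Converting back: φ = atan2(z, √(x²+y²)) = 23.28°, λ = atan2(y, x) = -133.90°.

23.28°, -133.90°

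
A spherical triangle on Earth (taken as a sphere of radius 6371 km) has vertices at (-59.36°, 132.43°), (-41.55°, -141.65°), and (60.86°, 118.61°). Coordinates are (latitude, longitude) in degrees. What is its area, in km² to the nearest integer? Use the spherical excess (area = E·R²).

Side lengths (central angles): a = 2.2666, b = 2.1066, c = 0.9300 rad; semiperimeter s = 2.6516.
By l'Huilier's theorem, tan(E/4) = √[tan(s/2) tan((s−a)/2) tan((s−b)/2) tan((s−c)/2)], giving spherical excess E = 1.8656 rad.
Area = E·R² = 1.8656 × (6371)² ≈ 75724817 km².

75724817 km²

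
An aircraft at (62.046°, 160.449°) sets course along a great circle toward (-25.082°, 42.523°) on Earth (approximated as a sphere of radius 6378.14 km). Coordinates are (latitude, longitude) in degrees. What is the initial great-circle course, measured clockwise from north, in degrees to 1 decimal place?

282.4°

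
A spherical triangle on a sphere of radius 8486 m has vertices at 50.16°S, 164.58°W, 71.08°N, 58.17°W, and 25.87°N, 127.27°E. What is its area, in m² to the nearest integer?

Side lengths (central angles): a = 1.4482, b = 1.6916, c = 2.4736 rad; semiperimeter s = 2.8067.
By l'Huilier's theorem, tan(E/4) = √[tan(s/2) tan((s−a)/2) tan((s−b)/2) tan((s−c)/2)], giving spherical excess E = 2.4631 rad.
Area = E·R² = 2.4631 × (8486)² ≈ 177371982 m².

177371982 m²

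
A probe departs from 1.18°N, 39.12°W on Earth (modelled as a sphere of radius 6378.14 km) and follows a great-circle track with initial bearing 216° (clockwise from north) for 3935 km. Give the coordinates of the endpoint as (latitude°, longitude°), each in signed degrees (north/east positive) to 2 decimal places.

Angular distance δ = d/R = 3935/6378.14 = 0.61695 rad; initial bearing θ = 3.7699 rad.
sin φ₂ = sin φ₁ cos δ + cos φ₁ sin δ cos θ = (0.0206)(0.8156) + (0.9998)(0.5786)(-0.8090) = -0.4512, so φ₂ = -26.82°.
Δλ = atan2(sin θ sin δ cos φ₁, cos δ − sin φ₁ sin φ₂) = atan2(-0.3400, 0.8249) = -22.399°.
λ₂ = -39.120° − 22.399° = -61.52°.

-26.82°, -61.52°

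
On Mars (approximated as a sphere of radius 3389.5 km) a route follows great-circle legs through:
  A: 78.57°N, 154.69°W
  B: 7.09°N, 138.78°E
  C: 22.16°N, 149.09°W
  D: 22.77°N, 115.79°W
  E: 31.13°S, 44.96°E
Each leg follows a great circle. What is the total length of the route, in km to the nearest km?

20172 km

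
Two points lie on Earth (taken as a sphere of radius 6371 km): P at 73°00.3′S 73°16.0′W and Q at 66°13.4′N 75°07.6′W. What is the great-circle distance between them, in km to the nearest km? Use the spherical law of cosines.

15482 km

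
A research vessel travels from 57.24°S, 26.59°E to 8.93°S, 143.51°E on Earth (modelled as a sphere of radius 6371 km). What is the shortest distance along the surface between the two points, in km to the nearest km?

With latitudes φ₁ = -57.240°, φ₂ = -8.930° and longitude difference Δλ = 116.920°:
cos c = sin φ₁ sin φ₂ + cos φ₁ cos φ₂ cos Δλ = (-0.8409)(-0.1552) + (0.5411)(0.9879)(-0.4527) = -0.11148,
so c = arccos(-0.11148) = 1.68251 rad.
Distance = R·c = 6371 × 1.6825 ≈ 10719 km.

10719 km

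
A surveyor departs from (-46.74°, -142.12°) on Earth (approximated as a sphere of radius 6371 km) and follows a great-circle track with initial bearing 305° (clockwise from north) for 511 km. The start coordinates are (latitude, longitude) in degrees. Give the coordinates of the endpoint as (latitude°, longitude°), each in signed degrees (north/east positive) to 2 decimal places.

Angular distance δ = d/R = 511/6371 = 0.08021 rad; initial bearing θ = 5.3233 rad.
sin φ₂ = sin φ₁ cos δ + cos φ₁ sin δ cos θ = (-0.7283)(0.9968) + (0.6853)(0.0801)(0.5736) = -0.6944, so φ₂ = -43.98°.
Δλ = atan2(sin θ sin δ cos φ₁, cos δ − sin φ₁ sin φ₂) = atan2(-0.0450, 0.4911) = -5.233°.
λ₂ = -142.120° − 5.233° = -147.35°.

-43.98°, -147.35°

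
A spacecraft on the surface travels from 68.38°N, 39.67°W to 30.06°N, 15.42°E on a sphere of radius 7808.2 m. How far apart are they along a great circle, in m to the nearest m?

6759 m

With latitudes φ₁ = 68.380°, φ₂ = 30.060° and longitude difference Δλ = 55.090°:
cos c = sin φ₁ sin φ₂ + cos φ₁ cos φ₂ cos Δλ = (0.9296)(0.5009) + (0.3684)(0.8655)(0.5723) = 0.64817,
so c = arccos(0.64817) = 0.86562 rad.
Distance = R·c = 7808.2 × 0.8656 ≈ 6759 m.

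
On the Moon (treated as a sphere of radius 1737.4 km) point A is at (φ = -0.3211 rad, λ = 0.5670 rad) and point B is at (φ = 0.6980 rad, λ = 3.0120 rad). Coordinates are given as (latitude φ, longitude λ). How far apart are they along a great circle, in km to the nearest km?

Let φ₁ = -0.3211 rad, φ₂ = 0.6980 rad, and Δλ = 2.4450 rad.
cos c = sin φ₁ sin φ₂ + cos φ₁ cos φ₂ cos Δλ = (-0.3156)(0.6427) + (0.9489)(0.7661)(-0.7670) = -0.76045,
so c = arccos(-0.76045) = 2.43480 rad.
Distance = R·c = 1737.4 × 2.4348 ≈ 4230 km.

4230 km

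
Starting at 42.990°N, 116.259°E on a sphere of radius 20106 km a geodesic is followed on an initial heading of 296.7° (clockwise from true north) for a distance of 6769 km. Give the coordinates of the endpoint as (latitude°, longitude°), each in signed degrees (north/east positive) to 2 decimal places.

Angular distance δ = d/R = 6769/20106 = 0.33667 rad; initial bearing θ = 5.1784 rad.
sin φ₂ = sin φ₁ cos δ + cos φ₁ sin δ cos θ = (0.6819)(0.9439) + (0.7315)(0.3303)(0.4493) = 0.7522, so φ₂ = 48.78°.
Δλ = atan2(sin θ sin δ cos φ₁, cos δ − sin φ₁ sin φ₂) = atan2(-0.2159, 0.4310) = -26.605°.
λ₂ = 116.259° − 26.605° = 89.65°.

48.78°, 89.65°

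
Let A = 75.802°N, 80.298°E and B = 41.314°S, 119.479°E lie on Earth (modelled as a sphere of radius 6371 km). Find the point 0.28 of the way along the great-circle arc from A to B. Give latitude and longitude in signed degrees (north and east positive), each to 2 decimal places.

The central angle between A and B is δ = 2.0912 rad.
With f = 0.28, the slerp weights are sin((1−f)δ)/sin δ = 1.1501 and sin(fδ)/sin δ = 0.6370.
Weighted sum of the unit vectors: (1.1501)·(0.0413,0.2418,0.9695) + (0.6370)·(-0.3696,0.6539,-0.6602) = (-0.1879, 0.6945, 0.6945).
Converting back: φ = atan2(z, √(x²+y²)) = 43.99°, λ = atan2(y, x) = 105.14°.

43.99°, 105.14°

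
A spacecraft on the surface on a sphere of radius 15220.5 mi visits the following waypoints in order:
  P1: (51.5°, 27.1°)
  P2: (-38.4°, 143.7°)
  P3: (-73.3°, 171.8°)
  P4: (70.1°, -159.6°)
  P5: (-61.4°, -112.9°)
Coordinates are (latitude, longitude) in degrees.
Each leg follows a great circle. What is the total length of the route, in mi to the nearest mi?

Leg P1→P2: central angle 2.3526 rad, distance 35807.7 mi.
Leg P2→P3: central angle 0.6541 rad, distance 9955.5 mi.
Leg P3→P4: central angle 2.5231 rad, distance 38402.8 mi.
Leg P4→P5: central angle 2.3657 rad, distance 36007.5 mi.
Total: 35807.7 + 9955.5 + 38402.8 + 36007.5 ≈ 120173 mi.

120173 mi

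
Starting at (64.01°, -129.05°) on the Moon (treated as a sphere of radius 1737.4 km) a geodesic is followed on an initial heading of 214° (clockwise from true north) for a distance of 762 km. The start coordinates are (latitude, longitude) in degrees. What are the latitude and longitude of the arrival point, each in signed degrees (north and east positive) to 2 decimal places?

Angular distance δ = d/R = 762/1737.4 = 0.43859 rad; initial bearing θ = 3.7350 rad.
sin φ₂ = sin φ₁ cos δ + cos φ₁ sin δ cos θ = (0.8989)(0.9054) + (0.4382)(0.4247)(-0.8290) = 0.6595, so φ₂ = 41.26°.
Δλ = atan2(sin θ sin δ cos φ₁, cos δ − sin φ₁ sin φ₂) = atan2(-0.1041, 0.3125) = -18.416°.
λ₂ = -129.050° − 18.416° = -147.47°.

41.26°, -147.47°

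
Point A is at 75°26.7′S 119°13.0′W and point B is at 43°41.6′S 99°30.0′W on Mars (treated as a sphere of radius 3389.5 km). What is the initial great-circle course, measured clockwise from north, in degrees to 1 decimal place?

With φ₁ = -1.3168, φ₂ = -0.7626, Δλ = 0.3441 rad, the forward-azimuth formula gives
θ = atan2( sin Δλ cos φ₂ , cos φ₁ sin φ₂ − sin φ₁ cos φ₂ cos Δλ ) = atan2(0.2439, 0.4852) = 26.69°.
So the initial bearing is 26.7°.

26.7°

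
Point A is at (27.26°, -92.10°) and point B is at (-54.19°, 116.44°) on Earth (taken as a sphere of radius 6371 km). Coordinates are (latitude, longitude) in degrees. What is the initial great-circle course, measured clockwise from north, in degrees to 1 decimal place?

Δλ = -151.460° = -2.6435 rad.
y = sin Δλ · cos φ₂ = (-0.4778)(0.5851) = -0.2795
x = cos φ₁ sin φ₂ − sin φ₁ cos φ₂ cos Δλ = (0.8889)(-0.8110) − (0.4580)(0.5851)(-0.8785) = -0.4855
θ = atan2(y, x) = -150.07°; adding 360° gives 209.9°.

209.9°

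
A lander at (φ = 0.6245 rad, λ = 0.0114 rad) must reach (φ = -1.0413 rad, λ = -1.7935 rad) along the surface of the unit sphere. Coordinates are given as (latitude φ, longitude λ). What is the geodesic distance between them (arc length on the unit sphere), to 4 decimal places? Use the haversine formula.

2.2139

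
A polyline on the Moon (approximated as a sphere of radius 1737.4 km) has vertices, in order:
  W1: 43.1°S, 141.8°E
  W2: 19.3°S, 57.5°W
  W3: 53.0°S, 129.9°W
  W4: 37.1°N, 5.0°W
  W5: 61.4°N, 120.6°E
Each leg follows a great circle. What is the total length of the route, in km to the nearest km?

11842 km

Leg W1→W2: central angle 2.0093 rad, distance 3490.9 km.
Leg W2→W3: central angle 1.1200 rad, distance 1945.8 km.
Leg W3→W4: central angle 2.4285 rad, distance 4219.4 km.
Leg W4→W5: central angle 1.2584 rad, distance 2186.3 km.
Total: 3490.9 + 1945.8 + 4219.4 + 2186.3 ≈ 11842 km.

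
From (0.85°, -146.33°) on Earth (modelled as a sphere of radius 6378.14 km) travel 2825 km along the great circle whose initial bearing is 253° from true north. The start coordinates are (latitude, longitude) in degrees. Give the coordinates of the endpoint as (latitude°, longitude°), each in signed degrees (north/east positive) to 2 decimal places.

-6.42°, -170.69°

Angular distance δ = d/R = 2825/6378.14 = 0.44292 rad; initial bearing θ = 4.4157 rad.
sin φ₂ = sin φ₁ cos δ + cos φ₁ sin δ cos θ = (0.0148)(0.9035) + (0.9999)(0.4286)(-0.2924) = -0.1119, so φ₂ = -6.42°.
Δλ = atan2(sin θ sin δ cos φ₁, cos δ − sin φ₁ sin φ₂) = atan2(-0.4098, 0.9052) = -24.358°.
λ₂ = -146.330° − 24.358° = -170.69°.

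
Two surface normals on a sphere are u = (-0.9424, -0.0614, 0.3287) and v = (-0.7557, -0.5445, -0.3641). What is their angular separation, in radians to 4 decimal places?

0.8945 rad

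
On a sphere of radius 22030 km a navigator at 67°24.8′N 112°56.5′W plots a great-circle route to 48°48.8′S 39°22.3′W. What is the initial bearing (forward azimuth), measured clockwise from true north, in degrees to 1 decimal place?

126.1°

With φ₁ = 1.1766, φ₂ = -0.8520, Δλ = 1.2840 rad, the forward-azimuth formula gives
θ = atan2( sin Δλ cos φ₂ , cos φ₁ sin φ₂ − sin φ₁ cos φ₂ cos Δλ ) = atan2(0.6316, -0.4610) = 126.13°.
So the initial bearing is 126.1°.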